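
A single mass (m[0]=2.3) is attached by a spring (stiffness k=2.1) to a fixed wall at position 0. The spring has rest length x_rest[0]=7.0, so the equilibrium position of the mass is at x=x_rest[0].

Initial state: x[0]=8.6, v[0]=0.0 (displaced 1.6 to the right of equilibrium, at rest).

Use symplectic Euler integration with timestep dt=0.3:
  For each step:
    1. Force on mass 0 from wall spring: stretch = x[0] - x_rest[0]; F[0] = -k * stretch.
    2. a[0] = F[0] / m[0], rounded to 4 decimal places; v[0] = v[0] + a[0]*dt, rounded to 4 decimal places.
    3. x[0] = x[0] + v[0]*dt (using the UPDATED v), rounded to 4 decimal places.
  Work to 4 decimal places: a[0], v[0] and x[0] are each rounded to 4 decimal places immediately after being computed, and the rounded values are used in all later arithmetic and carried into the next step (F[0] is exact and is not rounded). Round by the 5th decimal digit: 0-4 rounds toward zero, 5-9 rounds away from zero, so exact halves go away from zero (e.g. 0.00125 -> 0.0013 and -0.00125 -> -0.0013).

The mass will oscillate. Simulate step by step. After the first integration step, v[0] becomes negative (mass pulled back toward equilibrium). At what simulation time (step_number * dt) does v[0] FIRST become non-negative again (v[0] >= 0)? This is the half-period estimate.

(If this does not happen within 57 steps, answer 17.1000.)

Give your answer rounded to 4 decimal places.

Answer: 3.3000

Derivation:
Step 0: x=[8.6000] v=[0.0000]
Step 1: x=[8.4685] v=[-0.4383]
Step 2: x=[8.2164] v=[-0.8405]
Step 3: x=[7.8643] v=[-1.1737]
Step 4: x=[7.4412] v=[-1.4104]
Step 5: x=[6.9818] v=[-1.5312]
Step 6: x=[6.5239] v=[-1.5262]
Step 7: x=[6.1052] v=[-1.3958]
Step 8: x=[5.7600] v=[-1.1507]
Step 9: x=[5.5167] v=[-0.8110]
Step 10: x=[5.3953] v=[-0.4047]
Step 11: x=[5.4058] v=[0.0349]
First v>=0 after going negative at step 11, time=3.3000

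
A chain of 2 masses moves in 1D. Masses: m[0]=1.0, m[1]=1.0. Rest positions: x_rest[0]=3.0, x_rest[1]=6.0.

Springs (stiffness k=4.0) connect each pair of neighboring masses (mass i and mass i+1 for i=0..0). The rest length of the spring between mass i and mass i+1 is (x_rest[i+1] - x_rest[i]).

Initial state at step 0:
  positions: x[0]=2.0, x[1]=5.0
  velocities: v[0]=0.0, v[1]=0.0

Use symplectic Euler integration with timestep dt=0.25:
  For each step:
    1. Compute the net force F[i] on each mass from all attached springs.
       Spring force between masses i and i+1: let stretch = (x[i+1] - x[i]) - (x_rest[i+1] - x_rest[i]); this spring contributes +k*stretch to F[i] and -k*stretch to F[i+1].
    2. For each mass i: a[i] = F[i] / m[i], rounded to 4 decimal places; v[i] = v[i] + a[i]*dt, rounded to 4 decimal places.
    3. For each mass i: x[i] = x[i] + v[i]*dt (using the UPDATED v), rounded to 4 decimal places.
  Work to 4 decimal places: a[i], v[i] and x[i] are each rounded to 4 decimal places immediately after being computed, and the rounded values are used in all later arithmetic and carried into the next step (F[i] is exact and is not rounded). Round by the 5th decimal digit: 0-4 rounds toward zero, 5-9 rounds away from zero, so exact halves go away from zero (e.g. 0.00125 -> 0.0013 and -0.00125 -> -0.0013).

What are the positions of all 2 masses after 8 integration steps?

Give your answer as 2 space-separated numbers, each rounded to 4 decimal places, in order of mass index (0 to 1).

Step 0: x=[2.0000 5.0000] v=[0.0000 0.0000]
Step 1: x=[2.0000 5.0000] v=[0.0000 0.0000]
Step 2: x=[2.0000 5.0000] v=[0.0000 0.0000]
Step 3: x=[2.0000 5.0000] v=[0.0000 0.0000]
Step 4: x=[2.0000 5.0000] v=[0.0000 0.0000]
Step 5: x=[2.0000 5.0000] v=[0.0000 0.0000]
Step 6: x=[2.0000 5.0000] v=[0.0000 0.0000]
Step 7: x=[2.0000 5.0000] v=[0.0000 0.0000]
Step 8: x=[2.0000 5.0000] v=[0.0000 0.0000]

Answer: 2.0000 5.0000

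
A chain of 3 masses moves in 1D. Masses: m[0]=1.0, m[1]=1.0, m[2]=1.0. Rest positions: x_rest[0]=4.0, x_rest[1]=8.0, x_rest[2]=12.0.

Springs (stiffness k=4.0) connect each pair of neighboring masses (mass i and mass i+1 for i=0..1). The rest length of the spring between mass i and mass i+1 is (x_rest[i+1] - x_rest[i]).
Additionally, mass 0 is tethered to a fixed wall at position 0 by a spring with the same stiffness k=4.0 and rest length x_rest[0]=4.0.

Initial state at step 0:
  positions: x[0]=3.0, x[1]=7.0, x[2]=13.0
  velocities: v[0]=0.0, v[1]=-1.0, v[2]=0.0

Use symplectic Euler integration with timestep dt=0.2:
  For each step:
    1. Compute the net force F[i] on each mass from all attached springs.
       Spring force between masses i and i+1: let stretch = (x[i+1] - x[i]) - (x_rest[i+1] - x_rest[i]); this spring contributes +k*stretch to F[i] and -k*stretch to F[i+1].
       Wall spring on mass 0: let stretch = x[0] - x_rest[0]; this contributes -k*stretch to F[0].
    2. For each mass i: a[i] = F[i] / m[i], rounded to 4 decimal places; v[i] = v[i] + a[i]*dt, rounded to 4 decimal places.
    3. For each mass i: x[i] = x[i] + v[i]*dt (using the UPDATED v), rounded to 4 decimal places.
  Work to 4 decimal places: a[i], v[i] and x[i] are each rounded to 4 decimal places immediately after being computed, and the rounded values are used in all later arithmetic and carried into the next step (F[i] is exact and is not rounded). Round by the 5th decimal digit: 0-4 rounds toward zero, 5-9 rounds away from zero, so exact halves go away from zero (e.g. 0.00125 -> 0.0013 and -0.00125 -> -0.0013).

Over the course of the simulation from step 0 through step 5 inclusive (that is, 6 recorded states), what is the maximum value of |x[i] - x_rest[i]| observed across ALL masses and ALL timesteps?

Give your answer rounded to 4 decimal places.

Answer: 1.4921

Derivation:
Step 0: x=[3.0000 7.0000 13.0000] v=[0.0000 -1.0000 0.0000]
Step 1: x=[3.1600 7.1200 12.6800] v=[0.8000 0.6000 -1.6000]
Step 2: x=[3.4480 7.4960 12.1104] v=[1.4400 1.8800 -2.8480]
Step 3: x=[3.8320 7.9626 11.4425] v=[1.9200 2.3331 -3.3395]
Step 4: x=[4.2638 8.3251 10.8578] v=[2.1589 1.8125 -2.9234]
Step 5: x=[4.6632 8.4430 10.5079] v=[1.9969 0.5896 -1.7496]
Max displacement = 1.4921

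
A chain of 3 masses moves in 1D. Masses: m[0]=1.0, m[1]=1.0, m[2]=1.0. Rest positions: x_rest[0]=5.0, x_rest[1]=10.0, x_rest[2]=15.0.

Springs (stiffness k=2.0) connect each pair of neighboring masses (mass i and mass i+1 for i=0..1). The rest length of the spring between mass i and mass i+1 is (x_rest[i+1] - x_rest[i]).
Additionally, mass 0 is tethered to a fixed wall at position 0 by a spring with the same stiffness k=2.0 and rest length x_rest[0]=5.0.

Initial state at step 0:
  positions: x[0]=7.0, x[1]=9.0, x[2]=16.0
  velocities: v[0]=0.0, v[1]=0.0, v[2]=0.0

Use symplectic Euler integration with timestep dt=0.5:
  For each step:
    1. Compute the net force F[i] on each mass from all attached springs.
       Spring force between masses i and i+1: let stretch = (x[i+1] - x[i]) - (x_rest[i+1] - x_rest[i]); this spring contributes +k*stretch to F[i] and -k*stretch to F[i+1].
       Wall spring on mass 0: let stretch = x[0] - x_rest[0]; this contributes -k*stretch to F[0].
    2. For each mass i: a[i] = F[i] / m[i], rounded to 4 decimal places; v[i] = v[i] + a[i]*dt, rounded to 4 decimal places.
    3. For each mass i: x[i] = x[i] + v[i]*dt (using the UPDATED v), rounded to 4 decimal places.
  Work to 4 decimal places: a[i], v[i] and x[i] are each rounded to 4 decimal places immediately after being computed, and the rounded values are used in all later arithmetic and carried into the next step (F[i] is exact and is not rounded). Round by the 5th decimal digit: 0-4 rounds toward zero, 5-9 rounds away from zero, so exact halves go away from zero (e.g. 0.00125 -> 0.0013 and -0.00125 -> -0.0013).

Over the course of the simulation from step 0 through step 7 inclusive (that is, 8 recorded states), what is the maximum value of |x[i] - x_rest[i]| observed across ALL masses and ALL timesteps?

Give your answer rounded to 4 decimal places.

Answer: 2.2500

Derivation:
Step 0: x=[7.0000 9.0000 16.0000] v=[0.0000 0.0000 0.0000]
Step 1: x=[4.5000 11.5000 15.0000] v=[-5.0000 5.0000 -2.0000]
Step 2: x=[3.2500 12.2500 14.7500] v=[-2.5000 1.5000 -0.5000]
Step 3: x=[4.8750 9.7500 15.7500] v=[3.2500 -5.0000 2.0000]
Step 4: x=[6.5000 7.8125 16.2500] v=[3.2500 -3.8750 1.0000]
Step 5: x=[5.5313 9.4375 15.0313] v=[-1.9375 3.2500 -2.4375]
Step 6: x=[3.7500 11.9063 13.5157] v=[-3.5626 4.9376 -3.0313]
Step 7: x=[4.1719 11.1017 13.6954] v=[0.8437 -1.6093 0.3593]
Max displacement = 2.2500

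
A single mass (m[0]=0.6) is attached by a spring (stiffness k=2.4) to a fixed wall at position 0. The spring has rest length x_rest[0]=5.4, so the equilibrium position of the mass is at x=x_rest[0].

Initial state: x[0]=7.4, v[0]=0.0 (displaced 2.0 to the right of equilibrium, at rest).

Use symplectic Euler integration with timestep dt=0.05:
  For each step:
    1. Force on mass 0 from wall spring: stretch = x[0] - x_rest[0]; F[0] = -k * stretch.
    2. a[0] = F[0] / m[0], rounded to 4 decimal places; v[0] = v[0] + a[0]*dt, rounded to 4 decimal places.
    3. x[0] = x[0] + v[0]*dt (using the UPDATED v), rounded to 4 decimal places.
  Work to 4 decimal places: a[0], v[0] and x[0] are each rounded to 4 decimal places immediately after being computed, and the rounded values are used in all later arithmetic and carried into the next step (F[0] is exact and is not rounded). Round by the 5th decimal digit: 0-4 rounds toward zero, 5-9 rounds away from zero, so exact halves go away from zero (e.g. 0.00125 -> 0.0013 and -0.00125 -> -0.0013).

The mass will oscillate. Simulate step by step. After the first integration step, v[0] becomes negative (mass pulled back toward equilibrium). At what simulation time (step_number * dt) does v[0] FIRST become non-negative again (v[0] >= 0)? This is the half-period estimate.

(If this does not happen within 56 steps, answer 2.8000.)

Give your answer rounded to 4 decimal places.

Step 0: x=[7.4000] v=[0.0000]
Step 1: x=[7.3800] v=[-0.4000]
Step 2: x=[7.3402] v=[-0.7960]
Step 3: x=[7.2810] v=[-1.1840]
Step 4: x=[7.2030] v=[-1.5602]
Step 5: x=[7.1070] v=[-1.9208]
Step 6: x=[6.9939] v=[-2.2622]
Step 7: x=[6.8649] v=[-2.5810]
Step 8: x=[6.7212] v=[-2.8740]
Step 9: x=[6.5643] v=[-3.1382]
Step 10: x=[6.3957] v=[-3.3711]
Step 11: x=[6.2172] v=[-3.5702]
Step 12: x=[6.0305] v=[-3.7336]
Step 13: x=[5.8375] v=[-3.8597]
Step 14: x=[5.6401] v=[-3.9472]
Step 15: x=[5.4403] v=[-3.9952]
Step 16: x=[5.2401] v=[-4.0033]
Step 17: x=[5.0415] v=[-3.9713]
Step 18: x=[4.8465] v=[-3.8996]
Step 19: x=[4.6571] v=[-3.7889]
Step 20: x=[4.4751] v=[-3.6403]
Step 21: x=[4.3023] v=[-3.4553]
Step 22: x=[4.1405] v=[-3.2358]
Step 23: x=[3.9913] v=[-2.9839]
Step 24: x=[3.8562] v=[-2.7022]
Step 25: x=[3.7365] v=[-2.3934]
Step 26: x=[3.6335] v=[-2.0607]
Step 27: x=[3.5481] v=[-1.7074]
Step 28: x=[3.4813] v=[-1.3370]
Step 29: x=[3.4336] v=[-0.9533]
Step 30: x=[3.4056] v=[-0.5600]
Step 31: x=[3.3975] v=[-0.1611]
Step 32: x=[3.4095] v=[0.2394]
First v>=0 after going negative at step 32, time=1.6000

Answer: 1.6000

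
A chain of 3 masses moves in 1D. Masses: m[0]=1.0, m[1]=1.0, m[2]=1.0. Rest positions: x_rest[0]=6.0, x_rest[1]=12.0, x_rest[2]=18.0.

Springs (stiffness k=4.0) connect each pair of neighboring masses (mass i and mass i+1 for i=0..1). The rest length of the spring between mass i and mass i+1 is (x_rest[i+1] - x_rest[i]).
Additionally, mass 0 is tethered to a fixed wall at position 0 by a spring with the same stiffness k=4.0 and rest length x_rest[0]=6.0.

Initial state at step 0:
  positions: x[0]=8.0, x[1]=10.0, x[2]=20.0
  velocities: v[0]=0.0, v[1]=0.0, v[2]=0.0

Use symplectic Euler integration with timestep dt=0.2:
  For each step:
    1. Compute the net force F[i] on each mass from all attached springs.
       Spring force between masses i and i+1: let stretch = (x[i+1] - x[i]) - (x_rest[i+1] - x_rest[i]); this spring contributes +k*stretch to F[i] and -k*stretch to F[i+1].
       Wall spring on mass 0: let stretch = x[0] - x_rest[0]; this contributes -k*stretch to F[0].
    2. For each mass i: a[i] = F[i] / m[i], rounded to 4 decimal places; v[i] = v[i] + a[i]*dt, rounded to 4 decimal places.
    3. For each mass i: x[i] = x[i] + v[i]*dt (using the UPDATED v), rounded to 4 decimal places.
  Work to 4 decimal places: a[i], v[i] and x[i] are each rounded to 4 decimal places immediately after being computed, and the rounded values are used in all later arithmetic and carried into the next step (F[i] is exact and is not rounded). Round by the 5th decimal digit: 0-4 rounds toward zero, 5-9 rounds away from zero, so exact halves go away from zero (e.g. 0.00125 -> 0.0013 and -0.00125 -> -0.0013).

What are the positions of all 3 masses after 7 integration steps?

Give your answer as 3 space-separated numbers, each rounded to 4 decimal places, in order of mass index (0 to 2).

Step 0: x=[8.0000 10.0000 20.0000] v=[0.0000 0.0000 0.0000]
Step 1: x=[7.0400 11.2800 19.3600] v=[-4.8000 6.4000 -3.2000]
Step 2: x=[5.6320 13.1744 18.3872] v=[-7.0400 9.4720 -4.8640]
Step 3: x=[4.5297 14.6961 17.5404] v=[-5.5117 7.6083 -4.2342]
Step 4: x=[4.3292 15.0462 17.1985] v=[-1.0023 1.7506 -1.7096]
Step 5: x=[5.1508 14.0260 17.4722] v=[4.1079 -5.1012 1.3686]
Step 6: x=[6.5683 12.1371 18.1545] v=[7.0874 -9.4444 3.4116]
Step 7: x=[7.8259 10.3200 18.8340] v=[6.2878 -9.0855 3.3977]

Answer: 7.8259 10.3200 18.8340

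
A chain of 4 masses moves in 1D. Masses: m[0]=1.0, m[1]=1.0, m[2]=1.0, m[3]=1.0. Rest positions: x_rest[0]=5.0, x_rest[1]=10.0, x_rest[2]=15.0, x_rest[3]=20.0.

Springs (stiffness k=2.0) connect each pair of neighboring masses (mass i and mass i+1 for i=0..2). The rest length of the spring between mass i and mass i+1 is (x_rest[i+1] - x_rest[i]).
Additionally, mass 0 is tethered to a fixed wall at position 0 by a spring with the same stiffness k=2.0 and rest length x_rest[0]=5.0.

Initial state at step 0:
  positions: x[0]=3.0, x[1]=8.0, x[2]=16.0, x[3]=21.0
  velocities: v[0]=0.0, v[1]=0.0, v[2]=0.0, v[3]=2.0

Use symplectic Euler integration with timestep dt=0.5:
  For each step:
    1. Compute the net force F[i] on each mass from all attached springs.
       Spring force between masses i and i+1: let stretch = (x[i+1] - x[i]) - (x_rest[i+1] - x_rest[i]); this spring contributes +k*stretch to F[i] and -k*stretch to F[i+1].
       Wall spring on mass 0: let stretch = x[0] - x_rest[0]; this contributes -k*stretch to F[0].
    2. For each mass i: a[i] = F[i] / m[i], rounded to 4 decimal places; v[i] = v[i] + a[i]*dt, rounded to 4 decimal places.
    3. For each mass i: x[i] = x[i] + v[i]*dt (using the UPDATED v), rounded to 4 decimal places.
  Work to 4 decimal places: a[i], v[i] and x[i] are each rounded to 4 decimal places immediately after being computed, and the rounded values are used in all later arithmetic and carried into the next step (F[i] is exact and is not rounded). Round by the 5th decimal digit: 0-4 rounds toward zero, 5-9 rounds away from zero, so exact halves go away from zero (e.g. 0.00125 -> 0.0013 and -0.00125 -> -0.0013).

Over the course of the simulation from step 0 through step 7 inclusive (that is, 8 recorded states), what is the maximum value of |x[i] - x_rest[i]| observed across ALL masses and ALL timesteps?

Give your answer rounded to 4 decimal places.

Answer: 3.0625

Derivation:
Step 0: x=[3.0000 8.0000 16.0000 21.0000] v=[0.0000 0.0000 0.0000 2.0000]
Step 1: x=[4.0000 9.5000 14.5000 22.0000] v=[2.0000 3.0000 -3.0000 2.0000]
Step 2: x=[5.7500 10.7500 14.2500 21.7500] v=[3.5000 2.5000 -0.5000 -0.5000]
Step 3: x=[7.1250 11.2500 16.0000 20.2500] v=[2.7500 1.0000 3.5000 -3.0000]
Step 4: x=[7.0000 12.0625 17.5000 19.1250] v=[-0.2500 1.6250 3.0000 -2.2500]
Step 5: x=[5.9063 13.0625 17.0938 19.6875] v=[-2.1875 2.0000 -0.8125 1.1250]
Step 6: x=[5.4375 12.5001 15.9688 21.4532] v=[-0.9376 -1.1249 -2.2501 3.5313]
Step 7: x=[5.7813 10.1407 15.8516 22.9767] v=[0.6875 -4.7188 -0.2344 3.0469]
Max displacement = 3.0625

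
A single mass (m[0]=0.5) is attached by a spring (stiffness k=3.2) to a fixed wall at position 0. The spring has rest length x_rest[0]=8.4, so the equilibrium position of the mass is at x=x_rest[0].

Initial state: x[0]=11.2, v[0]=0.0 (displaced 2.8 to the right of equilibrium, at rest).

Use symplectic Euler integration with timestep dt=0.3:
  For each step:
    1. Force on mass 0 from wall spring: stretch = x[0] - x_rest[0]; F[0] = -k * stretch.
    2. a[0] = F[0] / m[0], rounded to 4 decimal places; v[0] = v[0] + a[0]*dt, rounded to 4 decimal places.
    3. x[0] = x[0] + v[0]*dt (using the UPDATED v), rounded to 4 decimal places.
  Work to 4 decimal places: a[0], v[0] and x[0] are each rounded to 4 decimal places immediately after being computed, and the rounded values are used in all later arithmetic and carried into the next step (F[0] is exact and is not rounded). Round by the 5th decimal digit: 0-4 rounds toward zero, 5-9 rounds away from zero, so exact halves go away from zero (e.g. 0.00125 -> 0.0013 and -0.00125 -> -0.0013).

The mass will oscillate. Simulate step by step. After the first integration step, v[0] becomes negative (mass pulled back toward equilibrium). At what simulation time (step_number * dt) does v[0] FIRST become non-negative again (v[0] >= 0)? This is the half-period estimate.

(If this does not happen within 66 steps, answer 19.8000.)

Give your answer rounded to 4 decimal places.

Answer: 1.5000

Derivation:
Step 0: x=[11.2000] v=[0.0000]
Step 1: x=[9.5872] v=[-5.3760]
Step 2: x=[7.2906] v=[-7.6554]
Step 3: x=[5.6330] v=[-5.5253]
Step 4: x=[5.5692] v=[-0.2127]
Step 5: x=[7.1359] v=[5.2224]
First v>=0 after going negative at step 5, time=1.5000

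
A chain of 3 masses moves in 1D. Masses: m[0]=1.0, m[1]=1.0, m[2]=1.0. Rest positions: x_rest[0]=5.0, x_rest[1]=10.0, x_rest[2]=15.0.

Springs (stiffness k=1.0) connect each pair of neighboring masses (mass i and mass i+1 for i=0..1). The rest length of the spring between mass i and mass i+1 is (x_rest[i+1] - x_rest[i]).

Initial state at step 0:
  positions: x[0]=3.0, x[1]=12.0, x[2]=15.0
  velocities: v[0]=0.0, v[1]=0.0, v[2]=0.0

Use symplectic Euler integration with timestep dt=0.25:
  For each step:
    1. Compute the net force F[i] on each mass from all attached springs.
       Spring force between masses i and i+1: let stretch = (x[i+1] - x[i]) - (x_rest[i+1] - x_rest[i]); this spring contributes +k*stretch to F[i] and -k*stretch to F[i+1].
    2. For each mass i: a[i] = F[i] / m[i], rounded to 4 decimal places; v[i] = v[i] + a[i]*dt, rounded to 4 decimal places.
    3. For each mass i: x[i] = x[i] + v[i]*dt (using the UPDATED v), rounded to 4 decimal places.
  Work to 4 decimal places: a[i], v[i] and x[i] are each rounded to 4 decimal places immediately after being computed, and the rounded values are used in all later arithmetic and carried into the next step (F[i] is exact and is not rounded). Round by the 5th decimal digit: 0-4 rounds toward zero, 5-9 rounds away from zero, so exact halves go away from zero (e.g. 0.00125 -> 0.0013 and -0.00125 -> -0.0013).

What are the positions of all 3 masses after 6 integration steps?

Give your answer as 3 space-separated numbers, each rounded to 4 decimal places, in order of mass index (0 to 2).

Answer: 6.0362 8.0457 15.9184

Derivation:
Step 0: x=[3.0000 12.0000 15.0000] v=[0.0000 0.0000 0.0000]
Step 1: x=[3.2500 11.6250 15.1250] v=[1.0000 -1.5000 0.5000]
Step 2: x=[3.7110 10.9453 15.3438] v=[1.8438 -2.7188 0.8750]
Step 3: x=[4.3116 10.0884 15.6002] v=[2.4024 -3.4278 1.0254]
Step 4: x=[4.9608 9.2149 15.8246] v=[2.5966 -3.4941 0.8975]
Step 5: x=[5.5633 8.4886 15.9484] v=[2.4101 -2.9052 0.4951]
Step 6: x=[6.0362 8.0457 15.9184] v=[1.8914 -1.7716 -0.1199]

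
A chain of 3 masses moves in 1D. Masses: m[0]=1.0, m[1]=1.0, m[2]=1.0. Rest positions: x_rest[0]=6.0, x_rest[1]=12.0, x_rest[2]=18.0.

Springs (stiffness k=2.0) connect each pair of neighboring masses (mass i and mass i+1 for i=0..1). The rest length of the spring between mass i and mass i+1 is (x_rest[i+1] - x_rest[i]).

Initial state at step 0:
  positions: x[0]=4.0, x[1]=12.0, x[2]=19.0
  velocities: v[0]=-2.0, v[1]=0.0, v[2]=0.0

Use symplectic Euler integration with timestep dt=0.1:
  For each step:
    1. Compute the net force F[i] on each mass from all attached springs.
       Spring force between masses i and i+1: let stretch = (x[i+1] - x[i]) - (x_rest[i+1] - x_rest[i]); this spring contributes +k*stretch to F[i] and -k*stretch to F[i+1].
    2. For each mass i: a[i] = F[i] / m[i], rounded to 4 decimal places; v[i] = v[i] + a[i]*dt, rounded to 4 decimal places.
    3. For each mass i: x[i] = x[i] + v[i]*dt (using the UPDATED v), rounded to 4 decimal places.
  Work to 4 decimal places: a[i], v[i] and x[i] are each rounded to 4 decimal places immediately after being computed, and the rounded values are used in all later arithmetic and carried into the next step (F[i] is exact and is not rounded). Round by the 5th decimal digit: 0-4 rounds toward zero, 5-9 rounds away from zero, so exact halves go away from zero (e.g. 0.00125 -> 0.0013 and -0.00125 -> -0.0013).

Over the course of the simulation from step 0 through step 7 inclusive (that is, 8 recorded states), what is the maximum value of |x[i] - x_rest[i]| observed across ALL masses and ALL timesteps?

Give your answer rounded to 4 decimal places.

Answer: 2.3786

Derivation:
Step 0: x=[4.0000 12.0000 19.0000] v=[-2.0000 0.0000 0.0000]
Step 1: x=[3.8400 11.9800 18.9800] v=[-1.6000 -0.2000 -0.2000]
Step 2: x=[3.7228 11.9372 18.9400] v=[-1.1720 -0.4280 -0.4000]
Step 3: x=[3.6499 11.8702 18.8799] v=[-0.7291 -0.6703 -0.6006]
Step 4: x=[3.6214 11.7790 18.7997] v=[-0.2850 -0.9124 -0.8025]
Step 5: x=[3.6361 11.6650 18.6990] v=[0.1465 -1.1398 -1.0066]
Step 6: x=[3.6913 11.5311 18.5777] v=[0.5523 -1.3388 -1.2134]
Step 7: x=[3.7833 11.3814 18.4354] v=[0.9203 -1.4974 -1.4227]
Max displacement = 2.3786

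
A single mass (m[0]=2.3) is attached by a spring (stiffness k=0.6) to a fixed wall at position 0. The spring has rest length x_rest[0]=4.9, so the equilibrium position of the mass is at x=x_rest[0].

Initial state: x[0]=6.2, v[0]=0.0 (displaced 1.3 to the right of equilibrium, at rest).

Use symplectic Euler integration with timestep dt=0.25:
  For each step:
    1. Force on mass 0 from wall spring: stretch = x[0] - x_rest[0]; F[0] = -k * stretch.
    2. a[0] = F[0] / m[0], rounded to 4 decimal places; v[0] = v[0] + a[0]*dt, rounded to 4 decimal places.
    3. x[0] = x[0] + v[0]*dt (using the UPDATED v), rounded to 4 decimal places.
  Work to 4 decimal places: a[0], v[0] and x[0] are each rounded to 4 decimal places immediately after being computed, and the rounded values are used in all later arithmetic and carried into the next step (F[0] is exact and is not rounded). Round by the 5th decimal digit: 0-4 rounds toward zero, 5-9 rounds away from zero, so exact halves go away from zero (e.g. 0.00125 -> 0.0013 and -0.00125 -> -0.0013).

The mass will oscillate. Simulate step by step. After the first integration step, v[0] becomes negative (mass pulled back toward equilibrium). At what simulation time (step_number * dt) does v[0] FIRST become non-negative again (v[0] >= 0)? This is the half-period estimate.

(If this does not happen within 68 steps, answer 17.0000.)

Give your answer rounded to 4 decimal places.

Answer: 6.2500

Derivation:
Step 0: x=[6.2000] v=[0.0000]
Step 1: x=[6.1788] v=[-0.0848]
Step 2: x=[6.1368] v=[-0.1682]
Step 3: x=[6.0746] v=[-0.2489]
Step 4: x=[5.9932] v=[-0.3255]
Step 5: x=[5.8940] v=[-0.3968]
Step 6: x=[5.7786] v=[-0.4616]
Step 7: x=[5.6489] v=[-0.5189]
Step 8: x=[5.5070] v=[-0.5678]
Step 9: x=[5.3552] v=[-0.6074]
Step 10: x=[5.1959] v=[-0.6371]
Step 11: x=[5.0318] v=[-0.6564]
Step 12: x=[4.8656] v=[-0.6650]
Step 13: x=[4.6999] v=[-0.6628]
Step 14: x=[4.5375] v=[-0.6498]
Step 15: x=[4.3810] v=[-0.6262]
Step 16: x=[4.2329] v=[-0.5924]
Step 17: x=[4.0957] v=[-0.5489]
Step 18: x=[3.9716] v=[-0.4965]
Step 19: x=[3.8626] v=[-0.4360]
Step 20: x=[3.7705] v=[-0.3684]
Step 21: x=[3.6968] v=[-0.2947]
Step 22: x=[3.6428] v=[-0.2162]
Step 23: x=[3.6093] v=[-0.1342]
Step 24: x=[3.5968] v=[-0.0500]
Step 25: x=[3.6056] v=[0.0350]
First v>=0 after going negative at step 25, time=6.2500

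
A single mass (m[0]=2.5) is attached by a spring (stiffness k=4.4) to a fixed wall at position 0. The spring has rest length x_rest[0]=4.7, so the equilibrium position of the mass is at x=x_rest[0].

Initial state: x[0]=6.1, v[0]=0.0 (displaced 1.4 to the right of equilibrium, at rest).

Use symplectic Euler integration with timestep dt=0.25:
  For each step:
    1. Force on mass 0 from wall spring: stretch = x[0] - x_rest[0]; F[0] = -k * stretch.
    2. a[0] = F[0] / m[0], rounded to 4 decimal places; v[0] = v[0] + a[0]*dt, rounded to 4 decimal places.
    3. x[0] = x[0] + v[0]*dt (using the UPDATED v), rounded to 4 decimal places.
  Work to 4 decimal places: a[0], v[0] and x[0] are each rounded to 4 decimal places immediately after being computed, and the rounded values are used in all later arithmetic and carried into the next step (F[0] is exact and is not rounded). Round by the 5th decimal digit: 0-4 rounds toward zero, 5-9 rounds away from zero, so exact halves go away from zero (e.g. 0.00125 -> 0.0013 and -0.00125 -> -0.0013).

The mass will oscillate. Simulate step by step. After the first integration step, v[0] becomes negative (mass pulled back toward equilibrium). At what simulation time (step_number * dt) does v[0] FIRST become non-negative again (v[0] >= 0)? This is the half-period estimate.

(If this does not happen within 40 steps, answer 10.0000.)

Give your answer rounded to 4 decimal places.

Step 0: x=[6.1000] v=[0.0000]
Step 1: x=[5.9460] v=[-0.6160]
Step 2: x=[5.6549] v=[-1.1643]
Step 3: x=[5.2588] v=[-1.5845]
Step 4: x=[4.8012] v=[-1.8304]
Step 5: x=[4.3325] v=[-1.8749]
Step 6: x=[3.9042] v=[-1.7132]
Step 7: x=[3.5634] v=[-1.3631]
Step 8: x=[3.3477] v=[-0.8630]
Step 9: x=[3.2807] v=[-0.2680]
Step 10: x=[3.3698] v=[0.3565]
First v>=0 after going negative at step 10, time=2.5000

Answer: 2.5000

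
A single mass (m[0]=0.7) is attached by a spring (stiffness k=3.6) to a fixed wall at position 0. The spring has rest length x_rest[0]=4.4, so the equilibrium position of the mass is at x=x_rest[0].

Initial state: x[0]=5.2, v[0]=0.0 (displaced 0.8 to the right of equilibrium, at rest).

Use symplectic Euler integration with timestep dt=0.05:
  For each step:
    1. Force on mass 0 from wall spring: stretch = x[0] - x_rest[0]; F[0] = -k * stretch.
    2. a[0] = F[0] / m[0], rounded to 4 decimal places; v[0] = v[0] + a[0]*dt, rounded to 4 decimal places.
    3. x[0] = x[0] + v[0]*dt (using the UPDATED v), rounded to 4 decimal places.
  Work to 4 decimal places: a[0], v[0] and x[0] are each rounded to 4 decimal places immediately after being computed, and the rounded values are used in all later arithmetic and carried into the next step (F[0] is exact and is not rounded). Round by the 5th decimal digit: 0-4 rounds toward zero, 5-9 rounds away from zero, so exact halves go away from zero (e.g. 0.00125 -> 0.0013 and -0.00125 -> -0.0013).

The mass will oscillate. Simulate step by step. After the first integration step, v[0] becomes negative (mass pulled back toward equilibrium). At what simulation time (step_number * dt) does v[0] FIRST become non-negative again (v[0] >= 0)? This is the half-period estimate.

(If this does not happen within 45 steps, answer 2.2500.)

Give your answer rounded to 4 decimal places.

Answer: 1.4000

Derivation:
Step 0: x=[5.2000] v=[0.0000]
Step 1: x=[5.1897] v=[-0.2057]
Step 2: x=[5.1693] v=[-0.4088]
Step 3: x=[5.1390] v=[-0.6066]
Step 4: x=[5.0992] v=[-0.7966]
Step 5: x=[5.0504] v=[-0.9764]
Step 6: x=[4.9932] v=[-1.1436]
Step 7: x=[4.9284] v=[-1.2961]
Step 8: x=[4.8568] v=[-1.4320]
Step 9: x=[4.7793] v=[-1.5495]
Step 10: x=[4.6970] v=[-1.6470]
Step 11: x=[4.6108] v=[-1.7234]
Step 12: x=[4.5219] v=[-1.7776]
Step 13: x=[4.4315] v=[-1.8089]
Step 14: x=[4.3407] v=[-1.8170]
Step 15: x=[4.2506] v=[-1.8018]
Step 16: x=[4.1624] v=[-1.7634]
Step 17: x=[4.0773] v=[-1.7023]
Step 18: x=[3.9963] v=[-1.6193]
Step 19: x=[3.9205] v=[-1.5155]
Step 20: x=[3.8509] v=[-1.3922]
Step 21: x=[3.7884] v=[-1.2510]
Step 22: x=[3.7337] v=[-1.0937]
Step 23: x=[3.6876] v=[-0.9224]
Step 24: x=[3.6506] v=[-0.7392]
Step 25: x=[3.6233] v=[-0.5465]
Step 26: x=[3.6060] v=[-0.3468]
Step 27: x=[3.5989] v=[-0.1426]
Step 28: x=[3.6021] v=[0.0634]
First v>=0 after going negative at step 28, time=1.4000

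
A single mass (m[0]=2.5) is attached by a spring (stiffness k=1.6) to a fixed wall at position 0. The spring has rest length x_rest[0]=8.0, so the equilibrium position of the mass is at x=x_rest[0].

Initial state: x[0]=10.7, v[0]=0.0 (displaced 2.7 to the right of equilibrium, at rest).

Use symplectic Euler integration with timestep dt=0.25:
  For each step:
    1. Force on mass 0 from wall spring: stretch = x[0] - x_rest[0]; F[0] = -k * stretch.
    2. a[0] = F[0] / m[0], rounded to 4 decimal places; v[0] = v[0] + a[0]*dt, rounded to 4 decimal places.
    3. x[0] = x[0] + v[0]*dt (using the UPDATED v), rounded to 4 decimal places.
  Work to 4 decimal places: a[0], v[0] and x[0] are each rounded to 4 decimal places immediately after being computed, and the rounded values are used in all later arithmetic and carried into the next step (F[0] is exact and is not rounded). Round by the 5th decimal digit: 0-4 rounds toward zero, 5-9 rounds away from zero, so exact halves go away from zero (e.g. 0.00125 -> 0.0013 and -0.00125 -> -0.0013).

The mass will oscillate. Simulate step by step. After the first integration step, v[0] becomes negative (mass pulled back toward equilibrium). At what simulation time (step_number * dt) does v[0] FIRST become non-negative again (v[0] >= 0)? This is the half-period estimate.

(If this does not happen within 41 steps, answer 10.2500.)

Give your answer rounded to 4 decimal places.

Answer: 4.0000

Derivation:
Step 0: x=[10.7000] v=[0.0000]
Step 1: x=[10.5920] v=[-0.4320]
Step 2: x=[10.3803] v=[-0.8467]
Step 3: x=[10.0734] v=[-1.2276]
Step 4: x=[9.6836] v=[-1.5594]
Step 5: x=[9.2264] v=[-1.8288]
Step 6: x=[8.7202] v=[-2.0250]
Step 7: x=[8.1852] v=[-2.1402]
Step 8: x=[7.6428] v=[-2.1698]
Step 9: x=[7.1146] v=[-2.1127]
Step 10: x=[6.6219] v=[-1.9710]
Step 11: x=[6.1843] v=[-1.7505]
Step 12: x=[5.8193] v=[-1.4600]
Step 13: x=[5.5415] v=[-1.1111]
Step 14: x=[5.3621] v=[-0.7178]
Step 15: x=[5.2882] v=[-0.2957]
Step 16: x=[5.3228] v=[0.1382]
First v>=0 after going negative at step 16, time=4.0000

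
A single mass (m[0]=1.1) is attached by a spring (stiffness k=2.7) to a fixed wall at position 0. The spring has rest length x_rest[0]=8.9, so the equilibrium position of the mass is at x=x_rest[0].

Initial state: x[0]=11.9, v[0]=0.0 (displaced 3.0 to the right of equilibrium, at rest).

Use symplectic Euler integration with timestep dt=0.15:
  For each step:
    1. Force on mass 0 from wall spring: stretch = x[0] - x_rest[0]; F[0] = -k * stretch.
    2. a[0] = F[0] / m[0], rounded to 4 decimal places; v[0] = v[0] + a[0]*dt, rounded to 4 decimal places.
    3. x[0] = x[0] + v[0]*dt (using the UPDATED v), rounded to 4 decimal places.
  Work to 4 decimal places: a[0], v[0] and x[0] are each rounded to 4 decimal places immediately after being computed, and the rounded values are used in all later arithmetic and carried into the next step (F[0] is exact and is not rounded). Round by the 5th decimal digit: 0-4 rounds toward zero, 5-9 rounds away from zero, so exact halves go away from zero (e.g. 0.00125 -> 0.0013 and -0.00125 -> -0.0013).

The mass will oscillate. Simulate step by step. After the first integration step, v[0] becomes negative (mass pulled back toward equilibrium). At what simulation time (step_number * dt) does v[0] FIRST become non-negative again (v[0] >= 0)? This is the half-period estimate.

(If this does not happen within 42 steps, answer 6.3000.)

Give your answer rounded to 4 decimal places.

Step 0: x=[11.9000] v=[0.0000]
Step 1: x=[11.7343] v=[-1.1045]
Step 2: x=[11.4121] v=[-2.1480]
Step 3: x=[10.9512] v=[-3.0729]
Step 4: x=[10.3770] v=[-3.8281]
Step 5: x=[9.7212] v=[-4.3719]
Step 6: x=[9.0201] v=[-4.6743]
Step 7: x=[8.3123] v=[-4.7185]
Step 8: x=[7.6370] v=[-4.5021]
Step 9: x=[7.0314] v=[-4.0371]
Step 10: x=[6.5290] v=[-3.3491]
Step 11: x=[6.1576] v=[-2.4761]
Step 12: x=[5.9376] v=[-1.4664]
Step 13: x=[5.8812] v=[-0.3757]
Step 14: x=[5.9916] v=[0.7358]
First v>=0 after going negative at step 14, time=2.1000

Answer: 2.1000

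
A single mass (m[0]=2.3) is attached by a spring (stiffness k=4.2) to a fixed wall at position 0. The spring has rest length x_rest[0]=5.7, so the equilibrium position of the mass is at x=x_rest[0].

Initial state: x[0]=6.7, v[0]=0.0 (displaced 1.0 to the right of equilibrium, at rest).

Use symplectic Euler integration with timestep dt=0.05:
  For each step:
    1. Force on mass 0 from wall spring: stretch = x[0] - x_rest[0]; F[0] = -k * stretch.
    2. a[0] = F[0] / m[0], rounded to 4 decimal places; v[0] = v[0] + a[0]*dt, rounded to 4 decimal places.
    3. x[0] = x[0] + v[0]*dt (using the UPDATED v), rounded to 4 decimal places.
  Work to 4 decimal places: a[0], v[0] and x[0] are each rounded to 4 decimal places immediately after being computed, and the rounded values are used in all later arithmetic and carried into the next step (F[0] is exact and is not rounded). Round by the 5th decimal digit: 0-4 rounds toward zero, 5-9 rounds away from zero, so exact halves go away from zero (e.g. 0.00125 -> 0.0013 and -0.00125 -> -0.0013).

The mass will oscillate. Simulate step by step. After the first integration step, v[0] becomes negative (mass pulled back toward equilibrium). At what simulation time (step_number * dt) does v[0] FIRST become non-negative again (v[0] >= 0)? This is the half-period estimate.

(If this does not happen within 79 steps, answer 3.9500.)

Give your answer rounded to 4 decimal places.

Answer: 2.3500

Derivation:
Step 0: x=[6.7000] v=[0.0000]
Step 1: x=[6.6954] v=[-0.0913]
Step 2: x=[6.6863] v=[-0.1822]
Step 3: x=[6.6727] v=[-0.2723]
Step 4: x=[6.6546] v=[-0.3611]
Step 5: x=[6.6322] v=[-0.4483]
Step 6: x=[6.6055] v=[-0.5334]
Step 7: x=[6.5747] v=[-0.6161]
Step 8: x=[6.5399] v=[-0.6960]
Step 9: x=[6.5013] v=[-0.7727]
Step 10: x=[6.4590] v=[-0.8459]
Step 11: x=[6.4132] v=[-0.9152]
Step 12: x=[6.3642] v=[-0.9803]
Step 13: x=[6.3122] v=[-1.0409]
Step 14: x=[6.2574] v=[-1.0968]
Step 15: x=[6.2000] v=[-1.1477]
Step 16: x=[6.1403] v=[-1.1934]
Step 17: x=[6.0786] v=[-1.2336]
Step 18: x=[6.0152] v=[-1.2682]
Step 19: x=[5.9504] v=[-1.2970]
Step 20: x=[5.8844] v=[-1.3199]
Step 21: x=[5.8176] v=[-1.3367]
Step 22: x=[5.7502] v=[-1.3474]
Step 23: x=[5.6826] v=[-1.3520]
Step 24: x=[5.6151] v=[-1.3504]
Step 25: x=[5.5480] v=[-1.3427]
Step 26: x=[5.4816] v=[-1.3288]
Step 27: x=[5.4162] v=[-1.3089]
Step 28: x=[5.3521] v=[-1.2830]
Step 29: x=[5.2895] v=[-1.2512]
Step 30: x=[5.2288] v=[-1.2137]
Step 31: x=[5.1703] v=[-1.1707]
Step 32: x=[5.1142] v=[-1.1223]
Step 33: x=[5.0608] v=[-1.0688]
Step 34: x=[5.0103] v=[-1.0104]
Step 35: x=[4.9629] v=[-0.9474]
Step 36: x=[4.9189] v=[-0.8801]
Step 37: x=[4.8785] v=[-0.8088]
Step 38: x=[4.8418] v=[-0.7338]
Step 39: x=[4.8090] v=[-0.6554]
Step 40: x=[4.7803] v=[-0.5741]
Step 41: x=[4.7558] v=[-0.4901]
Step 42: x=[4.7356] v=[-0.4039]
Step 43: x=[4.7198] v=[-0.3158]
Step 44: x=[4.7085] v=[-0.2263]
Step 45: x=[4.7017] v=[-0.1358]
Step 46: x=[4.6995] v=[-0.0447]
Step 47: x=[4.7018] v=[0.0467]
First v>=0 after going negative at step 47, time=2.3500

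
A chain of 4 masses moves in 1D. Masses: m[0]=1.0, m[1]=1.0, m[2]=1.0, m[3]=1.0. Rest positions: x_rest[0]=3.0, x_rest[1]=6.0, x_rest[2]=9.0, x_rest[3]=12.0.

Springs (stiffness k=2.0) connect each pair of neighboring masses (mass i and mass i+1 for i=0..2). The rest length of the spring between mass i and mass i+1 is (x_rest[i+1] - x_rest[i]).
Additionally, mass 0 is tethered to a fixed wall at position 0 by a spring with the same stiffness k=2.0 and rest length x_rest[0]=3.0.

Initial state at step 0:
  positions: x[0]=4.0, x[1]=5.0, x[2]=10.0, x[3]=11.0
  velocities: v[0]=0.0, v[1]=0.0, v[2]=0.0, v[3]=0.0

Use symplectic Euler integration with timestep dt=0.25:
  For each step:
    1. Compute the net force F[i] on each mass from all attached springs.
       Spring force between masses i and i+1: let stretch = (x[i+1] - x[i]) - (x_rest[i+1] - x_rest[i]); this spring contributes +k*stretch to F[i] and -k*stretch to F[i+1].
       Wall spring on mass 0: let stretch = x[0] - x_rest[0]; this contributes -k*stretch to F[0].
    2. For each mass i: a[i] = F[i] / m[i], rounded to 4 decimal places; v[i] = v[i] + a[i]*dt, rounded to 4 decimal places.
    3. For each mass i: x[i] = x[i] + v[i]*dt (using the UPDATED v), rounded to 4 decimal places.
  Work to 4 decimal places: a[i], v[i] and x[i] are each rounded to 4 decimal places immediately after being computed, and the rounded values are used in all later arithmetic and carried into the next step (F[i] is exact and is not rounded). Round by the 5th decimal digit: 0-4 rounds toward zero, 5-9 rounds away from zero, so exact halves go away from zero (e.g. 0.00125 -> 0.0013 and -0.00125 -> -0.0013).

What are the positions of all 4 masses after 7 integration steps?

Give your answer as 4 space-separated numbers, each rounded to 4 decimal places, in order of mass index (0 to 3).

Answer: 3.0157 5.1373 9.2772 12.0561

Derivation:
Step 0: x=[4.0000 5.0000 10.0000 11.0000] v=[0.0000 0.0000 0.0000 0.0000]
Step 1: x=[3.6250 5.5000 9.5000 11.2500] v=[-1.5000 2.0000 -2.0000 1.0000]
Step 2: x=[3.0313 6.2656 8.7188 11.6563] v=[-2.3750 3.0625 -3.1250 1.6250]
Step 3: x=[2.4629 6.9336 7.9981 12.0704] v=[-2.2735 2.6720 -2.8829 1.6563]
Step 4: x=[2.1455 7.1758 7.6534 12.3505] v=[-1.2696 0.9689 -1.3790 1.1202]
Step 5: x=[2.1887 6.8489 7.8361 12.4184] v=[0.1728 -1.3075 0.7308 0.2717]
Step 6: x=[2.5409 6.0629 8.4682 12.2885] v=[1.4086 -3.1440 2.5284 -0.5195]
Step 7: x=[3.0157 5.1373 9.2772 12.0561] v=[1.8992 -3.7024 3.2359 -0.9297]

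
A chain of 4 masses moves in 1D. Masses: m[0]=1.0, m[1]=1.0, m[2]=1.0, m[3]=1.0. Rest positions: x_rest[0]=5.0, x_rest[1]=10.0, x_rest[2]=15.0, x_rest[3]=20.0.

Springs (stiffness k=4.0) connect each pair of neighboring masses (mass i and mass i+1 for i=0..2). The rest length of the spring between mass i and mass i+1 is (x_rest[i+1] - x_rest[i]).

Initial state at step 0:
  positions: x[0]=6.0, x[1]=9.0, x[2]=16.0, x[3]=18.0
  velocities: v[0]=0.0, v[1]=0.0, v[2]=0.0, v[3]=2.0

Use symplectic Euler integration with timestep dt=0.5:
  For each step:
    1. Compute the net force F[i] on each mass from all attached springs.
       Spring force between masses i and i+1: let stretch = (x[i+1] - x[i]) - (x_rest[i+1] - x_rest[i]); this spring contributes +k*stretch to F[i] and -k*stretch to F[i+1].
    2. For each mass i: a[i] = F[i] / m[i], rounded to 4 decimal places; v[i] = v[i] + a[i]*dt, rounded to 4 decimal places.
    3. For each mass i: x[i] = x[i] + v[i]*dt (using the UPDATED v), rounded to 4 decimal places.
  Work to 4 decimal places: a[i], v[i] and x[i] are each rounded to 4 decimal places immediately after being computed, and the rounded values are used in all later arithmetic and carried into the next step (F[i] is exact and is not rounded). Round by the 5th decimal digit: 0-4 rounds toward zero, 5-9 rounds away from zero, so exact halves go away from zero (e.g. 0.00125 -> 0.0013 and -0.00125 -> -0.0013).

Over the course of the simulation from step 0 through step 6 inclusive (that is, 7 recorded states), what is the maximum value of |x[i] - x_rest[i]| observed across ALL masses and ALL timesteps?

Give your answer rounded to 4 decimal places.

Step 0: x=[6.0000 9.0000 16.0000 18.0000] v=[0.0000 0.0000 0.0000 2.0000]
Step 1: x=[4.0000 13.0000 11.0000 22.0000] v=[-4.0000 8.0000 -10.0000 8.0000]
Step 2: x=[6.0000 6.0000 19.0000 20.0000] v=[4.0000 -14.0000 16.0000 -4.0000]
Step 3: x=[3.0000 12.0000 15.0000 22.0000] v=[-6.0000 12.0000 -8.0000 4.0000]
Step 4: x=[4.0000 12.0000 15.0000 22.0000] v=[2.0000 0.0000 0.0000 0.0000]
Step 5: x=[8.0000 7.0000 19.0000 20.0000] v=[8.0000 -10.0000 8.0000 -4.0000]
Step 6: x=[6.0000 15.0000 12.0000 22.0000] v=[-4.0000 16.0000 -14.0000 4.0000]
Max displacement = 5.0000

Answer: 5.0000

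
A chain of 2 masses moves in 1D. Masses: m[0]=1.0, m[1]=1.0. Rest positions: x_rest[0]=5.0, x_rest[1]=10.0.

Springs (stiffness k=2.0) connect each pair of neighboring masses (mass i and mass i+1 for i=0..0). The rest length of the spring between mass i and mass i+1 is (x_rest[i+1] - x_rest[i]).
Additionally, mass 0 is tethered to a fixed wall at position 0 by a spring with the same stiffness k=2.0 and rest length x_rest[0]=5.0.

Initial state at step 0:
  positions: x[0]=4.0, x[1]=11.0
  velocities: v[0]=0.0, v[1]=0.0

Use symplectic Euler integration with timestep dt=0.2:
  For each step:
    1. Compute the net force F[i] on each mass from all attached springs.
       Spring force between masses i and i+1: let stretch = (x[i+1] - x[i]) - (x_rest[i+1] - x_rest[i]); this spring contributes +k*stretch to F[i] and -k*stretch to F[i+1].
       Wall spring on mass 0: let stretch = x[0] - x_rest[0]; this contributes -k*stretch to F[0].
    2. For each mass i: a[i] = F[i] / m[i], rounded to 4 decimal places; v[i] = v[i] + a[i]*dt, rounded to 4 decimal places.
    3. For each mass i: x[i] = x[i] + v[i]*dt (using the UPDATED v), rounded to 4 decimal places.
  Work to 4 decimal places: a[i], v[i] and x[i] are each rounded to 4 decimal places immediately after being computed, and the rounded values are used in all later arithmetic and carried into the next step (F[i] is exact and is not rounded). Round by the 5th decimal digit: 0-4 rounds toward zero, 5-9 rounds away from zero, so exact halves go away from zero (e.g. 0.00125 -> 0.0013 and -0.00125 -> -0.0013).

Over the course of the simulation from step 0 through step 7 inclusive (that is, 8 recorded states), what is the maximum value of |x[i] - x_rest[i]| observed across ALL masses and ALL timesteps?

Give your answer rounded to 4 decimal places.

Answer: 1.2629

Derivation:
Step 0: x=[4.0000 11.0000] v=[0.0000 0.0000]
Step 1: x=[4.2400 10.8400] v=[1.2000 -0.8000]
Step 2: x=[4.6688 10.5520] v=[2.1440 -1.4400]
Step 3: x=[5.1948 10.1933] v=[2.6298 -1.7933]
Step 4: x=[5.7051 9.8348] v=[2.5513 -1.7927]
Step 5: x=[6.0893 9.5459] v=[1.9211 -1.4446]
Step 6: x=[6.2629 9.3805] v=[0.8680 -0.8272]
Step 7: x=[6.1849 9.3657] v=[-0.3901 -0.0742]
Max displacement = 1.2629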